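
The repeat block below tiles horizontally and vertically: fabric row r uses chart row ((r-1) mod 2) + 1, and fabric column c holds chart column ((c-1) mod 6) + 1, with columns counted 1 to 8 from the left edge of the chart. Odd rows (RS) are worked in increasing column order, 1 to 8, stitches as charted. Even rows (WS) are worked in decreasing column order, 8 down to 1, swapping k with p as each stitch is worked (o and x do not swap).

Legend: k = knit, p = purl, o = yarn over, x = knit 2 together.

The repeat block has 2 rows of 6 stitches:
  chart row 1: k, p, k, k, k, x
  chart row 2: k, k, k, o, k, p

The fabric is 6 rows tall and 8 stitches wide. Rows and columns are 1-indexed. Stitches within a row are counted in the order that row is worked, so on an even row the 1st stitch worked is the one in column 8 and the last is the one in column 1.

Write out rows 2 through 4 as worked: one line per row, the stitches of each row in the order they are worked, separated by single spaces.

Row 2: chart row 2, WS - tiled (columns 1-8): k k k o k p k k; work from column 8 back to 1 with k<->p swapped.
Row 3: chart row 1, RS - tile across columns 1-8 and work as-is.
Row 4: chart row 2, WS - tiled (columns 1-8): k k k o k p k k; work from column 8 back to 1 with k<->p swapped.

== ROWS AS WORKED ==
p p k p o p p p
k p k k k x k p
p p k p o p p p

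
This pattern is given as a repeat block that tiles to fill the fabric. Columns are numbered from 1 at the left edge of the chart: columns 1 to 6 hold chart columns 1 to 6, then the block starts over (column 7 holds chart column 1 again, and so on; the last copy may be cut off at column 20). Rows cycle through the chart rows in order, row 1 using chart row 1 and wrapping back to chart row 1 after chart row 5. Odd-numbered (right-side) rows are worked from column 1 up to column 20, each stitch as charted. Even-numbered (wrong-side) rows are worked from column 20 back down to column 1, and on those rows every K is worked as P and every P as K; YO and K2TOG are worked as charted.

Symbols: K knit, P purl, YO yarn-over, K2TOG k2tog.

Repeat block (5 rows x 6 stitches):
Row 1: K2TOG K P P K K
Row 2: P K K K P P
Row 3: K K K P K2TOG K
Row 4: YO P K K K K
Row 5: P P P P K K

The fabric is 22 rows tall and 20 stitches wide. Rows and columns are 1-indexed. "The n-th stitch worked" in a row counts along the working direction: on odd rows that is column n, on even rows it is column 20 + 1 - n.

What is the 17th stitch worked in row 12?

Row 12 uses chart row ((12-1) mod 5)+1 = 2. Row 12 is even, so WS.
Chart row 2 tiled across columns 1-20: P K K K P P P K K K P P P K K K P P P K
Wrong side: read the tiled row from column 20 down to 1 and exchange K with P (leave YO, K2TOG).
Row 12 as worked: P K K K P P P K K K P P P K K K P P P K
The 17th stitch worked is P.

== STITCH ==
P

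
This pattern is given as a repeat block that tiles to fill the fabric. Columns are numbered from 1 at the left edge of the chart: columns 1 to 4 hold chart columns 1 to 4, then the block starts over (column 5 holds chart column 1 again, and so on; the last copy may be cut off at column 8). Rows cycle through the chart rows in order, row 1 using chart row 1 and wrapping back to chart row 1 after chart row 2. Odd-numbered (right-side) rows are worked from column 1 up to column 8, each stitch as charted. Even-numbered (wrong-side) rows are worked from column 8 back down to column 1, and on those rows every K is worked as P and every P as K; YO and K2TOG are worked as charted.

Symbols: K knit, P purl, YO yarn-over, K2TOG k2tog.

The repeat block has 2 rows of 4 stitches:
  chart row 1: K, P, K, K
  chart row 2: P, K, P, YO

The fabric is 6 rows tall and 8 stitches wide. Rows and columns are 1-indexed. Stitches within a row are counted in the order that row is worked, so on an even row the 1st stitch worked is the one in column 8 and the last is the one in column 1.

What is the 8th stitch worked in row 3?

Row 3: (3-1) mod 2 = 0, so use chart row 1. Odd row -> RS.
Chart row 1 tiled across columns 1-8: K P K K K P K K
RS row: no reversal, no swap; stitch n worked = column n.
Stitch 8 in working order -> K

Result:
K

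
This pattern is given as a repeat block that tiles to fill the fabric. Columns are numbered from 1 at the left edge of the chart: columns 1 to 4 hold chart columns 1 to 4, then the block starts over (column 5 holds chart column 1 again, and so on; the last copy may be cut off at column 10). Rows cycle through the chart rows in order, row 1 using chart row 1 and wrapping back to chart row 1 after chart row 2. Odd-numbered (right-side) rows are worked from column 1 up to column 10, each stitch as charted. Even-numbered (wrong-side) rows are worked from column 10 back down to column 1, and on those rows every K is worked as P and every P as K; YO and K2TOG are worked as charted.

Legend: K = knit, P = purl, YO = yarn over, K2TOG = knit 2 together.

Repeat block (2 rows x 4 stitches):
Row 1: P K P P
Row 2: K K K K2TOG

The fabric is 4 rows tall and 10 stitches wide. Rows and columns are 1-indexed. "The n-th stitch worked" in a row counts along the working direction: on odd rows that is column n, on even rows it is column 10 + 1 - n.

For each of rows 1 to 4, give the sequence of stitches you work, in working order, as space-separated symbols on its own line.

== ROWS AS WORKED ==
P K P P P K P P P K
P P K2TOG P P P K2TOG P P P
P K P P P K P P P K
P P K2TOG P P P K2TOG P P P

Derivation:
Row 1: chart row 1, RS - tile across columns 1-10 and work as-is.
Row 2: chart row 2, WS - tiled (columns 1-10): K K K K2TOG K K K K2TOG K K; work from column 10 back to 1 with K<->P swapped.
Row 3: chart row 1, RS - tile across columns 1-10 and work as-is.
Row 4: chart row 2, WS - tiled (columns 1-10): K K K K2TOG K K K K2TOG K K; work from column 10 back to 1 with K<->P swapped.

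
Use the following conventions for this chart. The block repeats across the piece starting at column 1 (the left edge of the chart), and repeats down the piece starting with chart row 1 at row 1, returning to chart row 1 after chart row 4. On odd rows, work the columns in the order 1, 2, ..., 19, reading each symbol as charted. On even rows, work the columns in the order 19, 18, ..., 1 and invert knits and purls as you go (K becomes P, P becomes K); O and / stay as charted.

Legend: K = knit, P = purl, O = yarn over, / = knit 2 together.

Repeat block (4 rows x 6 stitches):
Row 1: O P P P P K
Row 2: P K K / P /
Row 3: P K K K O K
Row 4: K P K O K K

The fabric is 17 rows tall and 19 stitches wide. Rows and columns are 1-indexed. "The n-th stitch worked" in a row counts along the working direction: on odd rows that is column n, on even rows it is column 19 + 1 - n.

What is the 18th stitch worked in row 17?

Row 17 uses chart row ((17-1) mod 4)+1 = 1. Row 17 is odd, so RS.
Chart row 1 tiled across columns 1-19: O P P P P K O P P P P K O P P P P K O
RS row: no reversal, no swap; stitch n worked = column n.
Counting 18 along the worked row gives K.

== STITCH ==
K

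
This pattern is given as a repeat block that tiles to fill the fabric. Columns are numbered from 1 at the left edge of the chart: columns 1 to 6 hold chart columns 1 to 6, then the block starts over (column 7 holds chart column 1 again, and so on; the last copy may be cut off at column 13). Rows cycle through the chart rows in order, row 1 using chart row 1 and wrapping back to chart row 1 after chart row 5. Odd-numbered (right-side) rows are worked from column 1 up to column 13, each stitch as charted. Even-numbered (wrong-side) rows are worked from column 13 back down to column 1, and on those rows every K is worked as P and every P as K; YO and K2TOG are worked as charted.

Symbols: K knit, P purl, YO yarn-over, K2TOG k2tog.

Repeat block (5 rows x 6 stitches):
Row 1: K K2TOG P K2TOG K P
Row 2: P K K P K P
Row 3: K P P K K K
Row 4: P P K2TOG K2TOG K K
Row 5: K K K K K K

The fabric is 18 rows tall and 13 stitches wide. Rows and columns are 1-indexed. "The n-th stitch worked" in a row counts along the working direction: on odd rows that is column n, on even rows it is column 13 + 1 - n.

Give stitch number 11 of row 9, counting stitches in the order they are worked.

Row 9: (9-1) mod 5 = 3, so use chart row 4. Odd row -> RS.
Chart row 4 tiled across columns 1-13: P P K2TOG K2TOG K K P P K2TOG K2TOG K K P
Right side: take the tiled row as-is (worked left to right from column 1).
Counting 11 along the worked row gives K.

Result:
K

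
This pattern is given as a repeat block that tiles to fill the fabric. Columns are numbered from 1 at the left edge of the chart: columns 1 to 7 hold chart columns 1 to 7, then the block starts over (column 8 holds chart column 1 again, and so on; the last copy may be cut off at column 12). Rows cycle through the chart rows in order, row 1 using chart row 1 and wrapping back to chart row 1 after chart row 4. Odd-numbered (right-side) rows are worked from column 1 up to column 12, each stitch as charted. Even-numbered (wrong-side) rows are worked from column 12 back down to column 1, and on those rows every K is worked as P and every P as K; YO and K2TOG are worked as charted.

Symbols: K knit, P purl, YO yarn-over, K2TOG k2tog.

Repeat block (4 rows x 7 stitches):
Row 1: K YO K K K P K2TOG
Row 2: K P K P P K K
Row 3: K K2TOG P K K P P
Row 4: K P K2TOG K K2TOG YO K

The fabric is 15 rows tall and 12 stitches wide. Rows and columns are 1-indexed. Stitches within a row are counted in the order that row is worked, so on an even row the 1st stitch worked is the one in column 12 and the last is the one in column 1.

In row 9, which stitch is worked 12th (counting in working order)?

Row 9 uses chart row ((9-1) mod 4)+1 = 1. Row 9 is odd, so RS.
Chart row 1 tiled across columns 1-12: K YO K K K P K2TOG K YO K K K
RS: work column 1 to column 12, symbols as charted — the tiled row is the row as worked.
Counting 12 along the worked row gives K.

Stitch:
K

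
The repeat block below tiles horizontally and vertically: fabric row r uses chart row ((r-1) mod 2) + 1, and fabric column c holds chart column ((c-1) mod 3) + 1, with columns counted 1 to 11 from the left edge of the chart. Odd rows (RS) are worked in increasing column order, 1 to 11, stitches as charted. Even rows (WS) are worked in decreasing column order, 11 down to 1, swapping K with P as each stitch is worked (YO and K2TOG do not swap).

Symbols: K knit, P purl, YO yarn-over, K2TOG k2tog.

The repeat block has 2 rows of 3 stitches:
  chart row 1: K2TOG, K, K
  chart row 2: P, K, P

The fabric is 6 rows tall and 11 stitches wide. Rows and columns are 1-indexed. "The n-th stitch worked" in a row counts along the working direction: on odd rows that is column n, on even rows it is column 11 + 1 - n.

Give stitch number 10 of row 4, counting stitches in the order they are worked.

Result:
P

Derivation:
Row 4: (4-1) mod 2 = 1, so use chart row 2. Even row -> WS.
Chart row 2 tiled across columns 1-11: P K P P K P P K P P K
WS row: flip the tiled sequence (start at column 11) and apply K<->P; YO and K2TOG stay.
Row 4 as worked: P K K P K K P K K P K
Counting 10 along the worked row gives P.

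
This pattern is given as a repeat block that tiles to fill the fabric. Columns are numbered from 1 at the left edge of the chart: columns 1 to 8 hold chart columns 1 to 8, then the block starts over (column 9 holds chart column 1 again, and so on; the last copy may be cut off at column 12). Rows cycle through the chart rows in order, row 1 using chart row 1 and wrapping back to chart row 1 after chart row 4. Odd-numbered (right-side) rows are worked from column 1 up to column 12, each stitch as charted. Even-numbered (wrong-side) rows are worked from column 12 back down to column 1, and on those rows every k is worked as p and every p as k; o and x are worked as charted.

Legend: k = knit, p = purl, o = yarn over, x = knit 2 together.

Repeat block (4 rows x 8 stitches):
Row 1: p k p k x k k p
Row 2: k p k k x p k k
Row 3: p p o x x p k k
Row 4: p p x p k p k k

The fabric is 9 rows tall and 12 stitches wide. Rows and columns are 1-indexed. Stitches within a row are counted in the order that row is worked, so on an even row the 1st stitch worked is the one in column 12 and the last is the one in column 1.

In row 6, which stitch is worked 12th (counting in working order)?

Row 6 uses chart row ((6-1) mod 4)+1 = 2. Row 6 is even, so WS.
Chart row 2 tiled across columns 1-12: k p k k x p k k k p k k
WS row: flip the tiled sequence (start at column 12) and apply k<->p; o and x stay.
Row 6 as worked: p p k p p p k x p p k p
Counting 12 along the worked row gives p.

Result:
p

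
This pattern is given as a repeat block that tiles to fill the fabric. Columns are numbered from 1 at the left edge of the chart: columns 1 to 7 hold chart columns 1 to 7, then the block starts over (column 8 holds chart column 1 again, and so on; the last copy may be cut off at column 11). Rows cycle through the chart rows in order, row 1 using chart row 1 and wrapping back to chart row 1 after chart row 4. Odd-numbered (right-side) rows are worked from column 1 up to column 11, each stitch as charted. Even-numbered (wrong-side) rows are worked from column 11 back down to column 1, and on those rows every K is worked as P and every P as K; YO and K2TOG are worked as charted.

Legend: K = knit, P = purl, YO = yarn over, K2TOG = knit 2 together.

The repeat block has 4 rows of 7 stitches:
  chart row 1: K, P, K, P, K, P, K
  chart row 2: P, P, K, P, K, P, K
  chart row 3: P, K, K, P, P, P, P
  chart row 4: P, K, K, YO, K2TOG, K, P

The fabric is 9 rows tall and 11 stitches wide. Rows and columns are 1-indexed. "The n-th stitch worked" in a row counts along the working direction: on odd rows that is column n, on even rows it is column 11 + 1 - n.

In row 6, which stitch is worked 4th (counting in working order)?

Result:
K

Derivation:
Row 6: (6-1) mod 4 = 1, so use chart row 2. Even row -> WS.
Chart row 2 tiled across columns 1-11: P P K P K P K P P K P
Wrong side: read the tiled row from column 11 down to 1 and exchange K with P (leave YO, K2TOG).
Row 6 as worked: K P K K P K P K P K K
Stitch 4 in working order -> K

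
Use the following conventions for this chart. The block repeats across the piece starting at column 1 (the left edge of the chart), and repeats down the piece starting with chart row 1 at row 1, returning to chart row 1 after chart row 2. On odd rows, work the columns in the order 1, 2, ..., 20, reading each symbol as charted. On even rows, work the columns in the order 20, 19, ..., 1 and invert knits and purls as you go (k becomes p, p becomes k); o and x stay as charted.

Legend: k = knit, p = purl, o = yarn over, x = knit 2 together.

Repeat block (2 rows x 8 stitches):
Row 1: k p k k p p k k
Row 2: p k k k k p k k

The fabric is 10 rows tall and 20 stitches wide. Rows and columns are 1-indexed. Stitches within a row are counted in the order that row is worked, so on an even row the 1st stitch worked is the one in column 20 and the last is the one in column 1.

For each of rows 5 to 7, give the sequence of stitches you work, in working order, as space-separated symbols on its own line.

Result:
k p k k p p k k k p k k p p k k k p k k
p p p k p p k p p p p k p p k p p p p k
k p k k p p k k k p k k p p k k k p k k

Derivation:
Row 5: chart row 1, RS - tile across columns 1-20 and work as-is.
Row 6: chart row 2, WS - tiled (columns 1-20): p k k k k p k k p k k k k p k k p k k k; work from column 20 back to 1 with k<->p swapped.
Row 7: chart row 1, RS - tile across columns 1-20 and work as-is.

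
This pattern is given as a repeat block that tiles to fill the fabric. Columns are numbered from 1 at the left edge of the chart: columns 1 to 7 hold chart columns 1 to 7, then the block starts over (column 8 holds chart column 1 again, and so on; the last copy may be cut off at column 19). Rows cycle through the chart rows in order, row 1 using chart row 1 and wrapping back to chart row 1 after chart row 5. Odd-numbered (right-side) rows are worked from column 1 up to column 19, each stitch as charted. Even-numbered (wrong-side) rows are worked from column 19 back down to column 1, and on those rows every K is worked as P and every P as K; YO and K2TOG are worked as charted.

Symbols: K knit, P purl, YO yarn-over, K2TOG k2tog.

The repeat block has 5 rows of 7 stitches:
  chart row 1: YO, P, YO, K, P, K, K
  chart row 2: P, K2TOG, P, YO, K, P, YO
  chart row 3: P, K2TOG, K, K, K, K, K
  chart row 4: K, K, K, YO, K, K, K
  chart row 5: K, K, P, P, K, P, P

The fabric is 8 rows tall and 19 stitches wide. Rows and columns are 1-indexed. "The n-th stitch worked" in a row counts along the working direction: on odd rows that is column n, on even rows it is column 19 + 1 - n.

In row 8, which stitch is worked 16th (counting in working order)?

== STITCH ==
P

Derivation:
Row 8: (8-1) mod 5 = 2, so use chart row 3. Even row -> WS.
Chart row 3 tiled across columns 1-19: P K2TOG K K K K K P K2TOG K K K K K P K2TOG K K K
WS: work from column 19 back to column 1 (reverse the tiled row), swapping K<->P (YO and K2TOG unchanged).
Row 8 as worked: P P P K2TOG K P P P P P K2TOG K P P P P P K2TOG K
The 16th stitch worked is P.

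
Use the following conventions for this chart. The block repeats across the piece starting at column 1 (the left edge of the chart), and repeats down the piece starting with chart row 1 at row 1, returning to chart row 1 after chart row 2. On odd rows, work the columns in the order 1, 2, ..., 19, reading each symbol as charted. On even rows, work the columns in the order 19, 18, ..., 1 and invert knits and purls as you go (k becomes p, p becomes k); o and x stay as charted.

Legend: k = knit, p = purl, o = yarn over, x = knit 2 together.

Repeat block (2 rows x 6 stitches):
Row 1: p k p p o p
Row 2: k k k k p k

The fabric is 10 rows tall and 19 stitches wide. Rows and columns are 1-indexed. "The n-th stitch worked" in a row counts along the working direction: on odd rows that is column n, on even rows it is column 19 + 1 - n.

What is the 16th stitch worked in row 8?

Stitch:
p

Derivation:
For row 8: chart row = ((8-1) mod 2) + 1 = 2; this is a WS (even) row.
Chart row 2 tiled across columns 1-19: k k k k p k k k k k p k k k k k p k k
Wrong side: read the tiled row from column 19 down to 1 and exchange k with p (leave o, x).
Row 8 as worked: p p k p p p p p k p p p p p k p p p p
Counting 16 along the worked row gives p.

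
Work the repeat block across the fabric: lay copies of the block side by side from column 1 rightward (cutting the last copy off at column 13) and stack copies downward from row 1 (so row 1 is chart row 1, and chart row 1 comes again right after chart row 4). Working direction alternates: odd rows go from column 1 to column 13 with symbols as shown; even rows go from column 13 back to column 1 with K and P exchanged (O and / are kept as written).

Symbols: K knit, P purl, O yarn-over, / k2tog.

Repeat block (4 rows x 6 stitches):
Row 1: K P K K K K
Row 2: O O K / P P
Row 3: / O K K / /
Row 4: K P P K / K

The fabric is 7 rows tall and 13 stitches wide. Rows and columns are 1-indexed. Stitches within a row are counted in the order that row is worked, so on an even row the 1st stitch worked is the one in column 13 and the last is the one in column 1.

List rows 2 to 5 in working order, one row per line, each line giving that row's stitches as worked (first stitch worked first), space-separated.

== ROWS AS WORKED ==
O K K / P O O K K / P O O
/ O K K / / / O K K / / /
P P / P K K P P / P K K P
K P K K K K K P K K K K K

Derivation:
Row 2: chart row 2, WS - tiled (columns 1-13): O O K / P P O O K / P P O; work from column 13 back to 1 with K<->P swapped.
Row 3: chart row 3, RS - tile across columns 1-13 and work as-is.
Row 4: chart row 4, WS - tiled (columns 1-13): K P P K / K K P P K / K K; work from column 13 back to 1 with K<->P swapped.
Row 5: chart row 1, RS - tile across columns 1-13 and work as-is.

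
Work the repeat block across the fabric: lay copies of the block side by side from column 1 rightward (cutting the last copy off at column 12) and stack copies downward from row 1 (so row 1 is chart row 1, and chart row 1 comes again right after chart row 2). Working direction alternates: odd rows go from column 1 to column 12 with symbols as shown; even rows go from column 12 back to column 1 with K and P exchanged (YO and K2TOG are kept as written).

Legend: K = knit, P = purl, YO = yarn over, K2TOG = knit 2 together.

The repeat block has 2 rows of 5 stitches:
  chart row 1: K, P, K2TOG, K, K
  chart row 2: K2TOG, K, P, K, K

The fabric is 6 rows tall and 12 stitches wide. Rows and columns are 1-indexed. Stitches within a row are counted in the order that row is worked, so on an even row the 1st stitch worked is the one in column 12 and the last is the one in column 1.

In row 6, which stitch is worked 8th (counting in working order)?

Row 6: (6-1) mod 2 = 1, so use chart row 2. Even row -> WS.
Chart row 2 tiled across columns 1-12: K2TOG K P K K K2TOG K P K K K2TOG K
WS row: flip the tiled sequence (start at column 12) and apply K<->P; YO and K2TOG stay.
Row 6 as worked: P K2TOG P P K P K2TOG P P K P K2TOG
The 8th stitch worked is P.

== STITCH ==
P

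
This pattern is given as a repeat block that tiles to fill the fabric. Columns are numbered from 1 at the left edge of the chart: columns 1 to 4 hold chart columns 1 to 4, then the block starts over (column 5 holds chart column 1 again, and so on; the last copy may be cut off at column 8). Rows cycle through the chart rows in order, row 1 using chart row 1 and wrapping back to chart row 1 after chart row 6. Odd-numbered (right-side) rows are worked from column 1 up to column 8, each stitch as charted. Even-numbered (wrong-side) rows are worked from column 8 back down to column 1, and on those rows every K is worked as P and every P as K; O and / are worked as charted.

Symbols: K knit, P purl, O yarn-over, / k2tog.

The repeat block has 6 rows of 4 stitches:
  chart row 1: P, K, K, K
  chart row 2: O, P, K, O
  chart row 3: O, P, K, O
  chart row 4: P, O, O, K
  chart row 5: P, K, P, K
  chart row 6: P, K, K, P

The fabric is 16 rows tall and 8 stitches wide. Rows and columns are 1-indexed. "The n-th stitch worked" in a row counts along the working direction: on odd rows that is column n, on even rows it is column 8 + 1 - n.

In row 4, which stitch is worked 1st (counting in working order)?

For row 4: chart row = ((4-1) mod 6) + 1 = 4; this is a WS (even) row.
Chart row 4 tiled across columns 1-8: P O O K P O O K
WS row: flip the tiled sequence (start at column 8) and apply K<->P; O and / stay.
Row 4 as worked: P O O K P O O K
Stitch 1 in working order -> P

Stitch:
P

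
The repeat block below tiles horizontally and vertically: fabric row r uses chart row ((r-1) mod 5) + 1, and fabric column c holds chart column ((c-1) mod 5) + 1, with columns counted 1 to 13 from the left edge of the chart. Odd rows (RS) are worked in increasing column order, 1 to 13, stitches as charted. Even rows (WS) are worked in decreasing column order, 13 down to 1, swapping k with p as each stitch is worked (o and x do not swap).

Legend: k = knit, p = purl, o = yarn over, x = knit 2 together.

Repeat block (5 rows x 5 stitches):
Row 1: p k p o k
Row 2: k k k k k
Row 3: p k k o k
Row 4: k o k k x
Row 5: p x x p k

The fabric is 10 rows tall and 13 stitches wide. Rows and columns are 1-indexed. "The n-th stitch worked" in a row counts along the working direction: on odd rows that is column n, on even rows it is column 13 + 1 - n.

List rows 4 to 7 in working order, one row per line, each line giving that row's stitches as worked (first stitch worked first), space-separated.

== ROWS AS WORKED ==
p o p x p p o p x p p o p
p x x p k p x x p k p x x
k p k p o k p k p o k p k
k k k k k k k k k k k k k

Derivation:
Row 4: chart row 4, WS - tiled (columns 1-13): k o k k x k o k k x k o k; work from column 13 back to 1 with k<->p swapped.
Row 5: chart row 5, RS - tile across columns 1-13 and work as-is.
Row 6: chart row 1, WS - tiled (columns 1-13): p k p o k p k p o k p k p; work from column 13 back to 1 with k<->p swapped.
Row 7: chart row 2, RS - tile across columns 1-13 and work as-is.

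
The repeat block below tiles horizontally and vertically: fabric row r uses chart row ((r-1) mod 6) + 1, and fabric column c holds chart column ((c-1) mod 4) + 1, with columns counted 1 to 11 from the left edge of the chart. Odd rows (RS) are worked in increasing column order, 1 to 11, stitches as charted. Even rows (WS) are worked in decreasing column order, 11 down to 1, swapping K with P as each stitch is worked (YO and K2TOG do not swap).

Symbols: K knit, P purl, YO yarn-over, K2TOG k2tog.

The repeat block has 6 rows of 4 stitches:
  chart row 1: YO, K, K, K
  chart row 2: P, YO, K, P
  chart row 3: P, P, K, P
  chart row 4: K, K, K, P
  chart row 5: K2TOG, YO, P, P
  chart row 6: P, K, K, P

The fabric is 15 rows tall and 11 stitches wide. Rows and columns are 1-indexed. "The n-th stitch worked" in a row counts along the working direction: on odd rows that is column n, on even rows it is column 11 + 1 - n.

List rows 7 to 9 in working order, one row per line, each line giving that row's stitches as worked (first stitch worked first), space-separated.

Rows as worked:
YO K K K YO K K K YO K K
P YO K K P YO K K P YO K
P P K P P P K P P P K

Derivation:
Row 7: chart row 1, RS - tile across columns 1-11 and work as-is.
Row 8: chart row 2, WS - tiled (columns 1-11): P YO K P P YO K P P YO K; work from column 11 back to 1 with K<->P swapped.
Row 9: chart row 3, RS - tile across columns 1-11 and work as-is.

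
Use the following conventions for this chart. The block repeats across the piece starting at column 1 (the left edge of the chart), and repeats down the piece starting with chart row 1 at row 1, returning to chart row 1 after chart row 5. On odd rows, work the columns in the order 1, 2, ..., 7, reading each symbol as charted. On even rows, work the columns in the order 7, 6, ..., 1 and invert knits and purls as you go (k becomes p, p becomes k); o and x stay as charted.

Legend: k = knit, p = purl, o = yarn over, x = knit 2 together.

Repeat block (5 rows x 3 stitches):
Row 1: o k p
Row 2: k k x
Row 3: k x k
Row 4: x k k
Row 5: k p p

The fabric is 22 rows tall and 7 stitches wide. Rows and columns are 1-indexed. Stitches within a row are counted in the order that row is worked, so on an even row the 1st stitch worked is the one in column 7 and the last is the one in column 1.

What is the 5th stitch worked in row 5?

== STITCH ==
p

Derivation:
Row 5 uses chart row ((5-1) mod 5)+1 = 5. Row 5 is odd, so RS.
Chart row 5 tiled across columns 1-7: k p p k p p k
Right side: take the tiled row as-is (worked left to right from column 1).
Stitch 5 in working order -> p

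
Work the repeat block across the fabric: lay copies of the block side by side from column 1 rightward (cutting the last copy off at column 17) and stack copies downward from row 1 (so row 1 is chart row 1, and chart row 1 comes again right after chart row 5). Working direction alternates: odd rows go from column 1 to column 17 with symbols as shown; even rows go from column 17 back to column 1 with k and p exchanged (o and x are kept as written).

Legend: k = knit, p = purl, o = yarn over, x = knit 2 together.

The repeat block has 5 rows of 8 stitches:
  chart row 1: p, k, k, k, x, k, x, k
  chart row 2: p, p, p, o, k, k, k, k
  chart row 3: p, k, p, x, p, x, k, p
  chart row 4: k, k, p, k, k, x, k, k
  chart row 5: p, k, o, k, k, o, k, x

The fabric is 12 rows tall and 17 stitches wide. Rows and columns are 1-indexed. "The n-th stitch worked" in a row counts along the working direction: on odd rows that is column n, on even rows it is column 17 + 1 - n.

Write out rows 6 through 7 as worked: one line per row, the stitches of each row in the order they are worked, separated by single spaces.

== ROWS AS WORKED ==
k p x p x p p p k p x p x p p p k
p p p o k k k k p p p o k k k k p

Derivation:
Row 6: chart row 1, WS - tiled (columns 1-17): p k k k x k x k p k k k x k x k p; work from column 17 back to 1 with k<->p swapped.
Row 7: chart row 2, RS - tile across columns 1-17 and work as-is.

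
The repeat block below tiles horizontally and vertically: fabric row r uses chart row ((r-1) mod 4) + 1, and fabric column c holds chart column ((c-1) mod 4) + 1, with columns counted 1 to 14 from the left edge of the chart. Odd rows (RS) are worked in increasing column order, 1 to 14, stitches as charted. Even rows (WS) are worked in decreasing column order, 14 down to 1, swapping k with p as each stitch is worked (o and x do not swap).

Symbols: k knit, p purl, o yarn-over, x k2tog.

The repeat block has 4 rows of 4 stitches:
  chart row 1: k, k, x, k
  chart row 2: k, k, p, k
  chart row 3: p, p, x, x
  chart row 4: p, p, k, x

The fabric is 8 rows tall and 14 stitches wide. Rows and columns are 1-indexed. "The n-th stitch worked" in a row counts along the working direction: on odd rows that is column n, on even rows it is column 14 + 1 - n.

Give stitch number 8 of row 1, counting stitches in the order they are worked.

Result:
k

Derivation:
For row 1: chart row = ((1-1) mod 4) + 1 = 1; this is a RS (odd) row.
Chart row 1 tiled across columns 1-14: k k x k k k x k k k x k k k
Right side: take the tiled row as-is (worked left to right from column 1).
Stitch 8 in working order -> k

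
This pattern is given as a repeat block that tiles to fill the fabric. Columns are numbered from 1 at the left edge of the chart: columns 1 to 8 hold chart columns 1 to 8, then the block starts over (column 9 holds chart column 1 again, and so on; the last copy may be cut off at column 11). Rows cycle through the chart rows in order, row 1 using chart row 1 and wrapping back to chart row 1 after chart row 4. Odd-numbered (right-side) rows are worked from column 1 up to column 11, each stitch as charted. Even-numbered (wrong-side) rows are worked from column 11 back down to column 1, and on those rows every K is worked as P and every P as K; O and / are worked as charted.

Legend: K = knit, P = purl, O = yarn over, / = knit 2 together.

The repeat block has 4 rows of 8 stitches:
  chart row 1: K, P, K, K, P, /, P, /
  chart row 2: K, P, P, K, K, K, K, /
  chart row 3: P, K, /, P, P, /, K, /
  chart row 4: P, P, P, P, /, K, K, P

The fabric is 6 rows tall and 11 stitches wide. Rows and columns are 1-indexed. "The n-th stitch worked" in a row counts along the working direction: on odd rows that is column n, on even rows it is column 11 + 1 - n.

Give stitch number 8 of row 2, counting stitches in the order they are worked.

Stitch:
P

Derivation:
For row 2: chart row = ((2-1) mod 4) + 1 = 2; this is a WS (even) row.
Chart row 2 tiled across columns 1-11: K P P K K K K / K P P
WS: work from column 11 back to column 1 (reverse the tiled row), swapping K<->P (O and / unchanged).
Row 2 as worked: K K P / P P P P K K P
The 8th stitch worked is P.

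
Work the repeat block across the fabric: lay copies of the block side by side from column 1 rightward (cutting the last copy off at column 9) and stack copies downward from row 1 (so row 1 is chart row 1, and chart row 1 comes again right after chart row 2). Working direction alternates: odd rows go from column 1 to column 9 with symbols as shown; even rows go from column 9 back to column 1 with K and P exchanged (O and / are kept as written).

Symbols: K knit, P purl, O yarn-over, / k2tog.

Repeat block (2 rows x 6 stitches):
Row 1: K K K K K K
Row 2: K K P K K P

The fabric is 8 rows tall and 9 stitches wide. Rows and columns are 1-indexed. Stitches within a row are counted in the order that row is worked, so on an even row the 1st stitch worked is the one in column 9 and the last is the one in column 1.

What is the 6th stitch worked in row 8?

== STITCH ==
P

Derivation:
Row 8: (8-1) mod 2 = 1, so use chart row 2. Even row -> WS.
Chart row 2 tiled across columns 1-9: K K P K K P K K P
Wrong side: read the tiled row from column 9 down to 1 and exchange K with P (leave O, /).
Row 8 as worked: K P P K P P K P P
The 6th stitch worked is P.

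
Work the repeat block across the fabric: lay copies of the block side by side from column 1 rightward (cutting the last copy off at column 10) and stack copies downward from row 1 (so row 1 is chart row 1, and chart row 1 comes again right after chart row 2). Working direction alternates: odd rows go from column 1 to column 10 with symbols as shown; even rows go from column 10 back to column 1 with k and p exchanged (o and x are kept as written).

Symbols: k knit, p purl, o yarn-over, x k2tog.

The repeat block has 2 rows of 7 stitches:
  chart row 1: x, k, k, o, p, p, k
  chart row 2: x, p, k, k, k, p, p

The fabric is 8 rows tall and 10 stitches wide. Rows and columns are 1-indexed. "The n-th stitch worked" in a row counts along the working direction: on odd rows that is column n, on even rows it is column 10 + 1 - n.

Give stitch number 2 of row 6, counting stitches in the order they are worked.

== STITCH ==
k

Derivation:
Row 6: (6-1) mod 2 = 1, so use chart row 2. Even row -> WS.
Chart row 2 tiled across columns 1-10: x p k k k p p x p k
Wrong side: read the tiled row from column 10 down to 1 and exchange k with p (leave o, x).
Row 6 as worked: p k x k k p p p k x
Stitch 2 in working order -> k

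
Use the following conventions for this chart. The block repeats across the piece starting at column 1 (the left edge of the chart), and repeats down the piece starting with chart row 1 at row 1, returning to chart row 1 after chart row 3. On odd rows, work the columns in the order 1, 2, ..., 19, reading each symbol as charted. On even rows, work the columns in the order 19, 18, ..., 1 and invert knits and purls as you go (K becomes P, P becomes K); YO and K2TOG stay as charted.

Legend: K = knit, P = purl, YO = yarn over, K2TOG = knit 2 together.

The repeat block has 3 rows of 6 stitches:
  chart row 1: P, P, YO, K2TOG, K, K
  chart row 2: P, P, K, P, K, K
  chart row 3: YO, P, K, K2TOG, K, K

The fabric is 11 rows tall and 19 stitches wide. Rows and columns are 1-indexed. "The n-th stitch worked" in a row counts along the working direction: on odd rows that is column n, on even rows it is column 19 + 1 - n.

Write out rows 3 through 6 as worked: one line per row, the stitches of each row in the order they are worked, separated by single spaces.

== ROWS AS WORKED ==
YO P K K2TOG K K YO P K K2TOG K K YO P K K2TOG K K YO
K P P K2TOG YO K K P P K2TOG YO K K P P K2TOG YO K K
P P K P K K P P K P K K P P K P K K P
YO P P K2TOG P K YO P P K2TOG P K YO P P K2TOG P K YO

Derivation:
Row 3: chart row 3, RS - tile across columns 1-19 and work as-is.
Row 4: chart row 1, WS - tiled (columns 1-19): P P YO K2TOG K K P P YO K2TOG K K P P YO K2TOG K K P; work from column 19 back to 1 with K<->P swapped.
Row 5: chart row 2, RS - tile across columns 1-19 and work as-is.
Row 6: chart row 3, WS - tiled (columns 1-19): YO P K K2TOG K K YO P K K2TOG K K YO P K K2TOG K K YO; work from column 19 back to 1 with K<->P swapped.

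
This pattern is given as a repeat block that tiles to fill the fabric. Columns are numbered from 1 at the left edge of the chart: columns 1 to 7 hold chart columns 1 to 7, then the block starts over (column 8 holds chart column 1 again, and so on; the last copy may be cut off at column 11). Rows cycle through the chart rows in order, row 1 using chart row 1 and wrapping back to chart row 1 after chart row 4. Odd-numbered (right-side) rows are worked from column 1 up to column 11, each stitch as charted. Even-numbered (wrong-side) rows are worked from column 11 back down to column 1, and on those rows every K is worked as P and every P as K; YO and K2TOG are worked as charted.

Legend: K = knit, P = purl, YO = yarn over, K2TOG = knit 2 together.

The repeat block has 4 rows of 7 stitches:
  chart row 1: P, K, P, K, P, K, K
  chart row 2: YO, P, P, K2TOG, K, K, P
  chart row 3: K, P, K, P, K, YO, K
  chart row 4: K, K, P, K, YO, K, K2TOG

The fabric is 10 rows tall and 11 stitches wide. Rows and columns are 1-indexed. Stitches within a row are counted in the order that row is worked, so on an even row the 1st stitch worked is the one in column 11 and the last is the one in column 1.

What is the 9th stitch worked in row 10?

Row 10: (10-1) mod 4 = 1, so use chart row 2. Even row -> WS.
Chart row 2 tiled across columns 1-11: YO P P K2TOG K K P YO P P K2TOG
Wrong side: read the tiled row from column 11 down to 1 and exchange K with P (leave YO, K2TOG).
Row 10 as worked: K2TOG K K YO K P P K2TOG K K YO
The 9th stitch worked is K.

Stitch:
K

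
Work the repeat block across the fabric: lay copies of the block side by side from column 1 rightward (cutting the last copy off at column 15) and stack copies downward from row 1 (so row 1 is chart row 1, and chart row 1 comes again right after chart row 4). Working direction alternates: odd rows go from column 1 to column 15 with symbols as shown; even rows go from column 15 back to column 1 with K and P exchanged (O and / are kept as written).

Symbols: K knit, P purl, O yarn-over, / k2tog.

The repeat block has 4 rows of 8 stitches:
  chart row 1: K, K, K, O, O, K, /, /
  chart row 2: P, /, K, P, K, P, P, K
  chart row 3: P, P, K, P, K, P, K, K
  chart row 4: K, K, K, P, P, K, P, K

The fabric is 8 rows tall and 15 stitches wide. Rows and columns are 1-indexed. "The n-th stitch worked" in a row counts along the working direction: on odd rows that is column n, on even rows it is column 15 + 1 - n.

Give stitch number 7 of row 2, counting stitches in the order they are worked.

Result:
K

Derivation:
Row 2: (2-1) mod 4 = 1, so use chart row 2. Even row -> WS.
Chart row 2 tiled across columns 1-15: P / K P K P P K P / K P K P P
WS: work from column 15 back to column 1 (reverse the tiled row), swapping K<->P (O and / unchanged).
Row 2 as worked: K K P K P / K P K K P K P / K
Stitch 7 in working order -> K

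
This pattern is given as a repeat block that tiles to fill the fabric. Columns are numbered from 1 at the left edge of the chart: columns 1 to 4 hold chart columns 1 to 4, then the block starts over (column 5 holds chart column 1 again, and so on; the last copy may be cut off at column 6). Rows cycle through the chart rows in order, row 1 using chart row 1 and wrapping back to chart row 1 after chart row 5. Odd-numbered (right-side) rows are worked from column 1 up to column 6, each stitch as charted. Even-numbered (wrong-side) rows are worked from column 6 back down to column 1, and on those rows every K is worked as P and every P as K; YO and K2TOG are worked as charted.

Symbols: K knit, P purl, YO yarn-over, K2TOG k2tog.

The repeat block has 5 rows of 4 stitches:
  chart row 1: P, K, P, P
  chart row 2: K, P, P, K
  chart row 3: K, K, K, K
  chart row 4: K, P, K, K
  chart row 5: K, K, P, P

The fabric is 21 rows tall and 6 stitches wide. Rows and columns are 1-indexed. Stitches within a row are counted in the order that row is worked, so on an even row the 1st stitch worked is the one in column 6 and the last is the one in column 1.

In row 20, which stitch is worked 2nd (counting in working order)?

== STITCH ==
P

Derivation:
For row 20: chart row = ((20-1) mod 5) + 1 = 5; this is a WS (even) row.
Chart row 5 tiled across columns 1-6: K K P P K K
Wrong side: read the tiled row from column 6 down to 1 and exchange K with P (leave YO, K2TOG).
Row 20 as worked: P P K K P P
Stitch 2 in working order -> P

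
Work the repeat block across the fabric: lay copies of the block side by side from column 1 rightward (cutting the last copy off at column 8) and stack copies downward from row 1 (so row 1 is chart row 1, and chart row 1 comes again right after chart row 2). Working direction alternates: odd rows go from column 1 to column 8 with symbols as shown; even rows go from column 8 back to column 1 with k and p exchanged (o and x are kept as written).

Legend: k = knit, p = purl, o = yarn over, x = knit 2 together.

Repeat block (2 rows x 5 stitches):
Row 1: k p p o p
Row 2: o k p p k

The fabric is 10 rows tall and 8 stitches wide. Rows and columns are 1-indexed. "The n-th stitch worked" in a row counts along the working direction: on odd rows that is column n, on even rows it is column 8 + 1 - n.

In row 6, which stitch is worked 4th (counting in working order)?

Row 6: (6-1) mod 2 = 1, so use chart row 2. Even row -> WS.
Chart row 2 tiled across columns 1-8: o k p p k o k p
WS: work from column 8 back to column 1 (reverse the tiled row), swapping k<->p (o and x unchanged).
Row 6 as worked: k p o p k k p o
The 4th stitch worked is p.

Result:
p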